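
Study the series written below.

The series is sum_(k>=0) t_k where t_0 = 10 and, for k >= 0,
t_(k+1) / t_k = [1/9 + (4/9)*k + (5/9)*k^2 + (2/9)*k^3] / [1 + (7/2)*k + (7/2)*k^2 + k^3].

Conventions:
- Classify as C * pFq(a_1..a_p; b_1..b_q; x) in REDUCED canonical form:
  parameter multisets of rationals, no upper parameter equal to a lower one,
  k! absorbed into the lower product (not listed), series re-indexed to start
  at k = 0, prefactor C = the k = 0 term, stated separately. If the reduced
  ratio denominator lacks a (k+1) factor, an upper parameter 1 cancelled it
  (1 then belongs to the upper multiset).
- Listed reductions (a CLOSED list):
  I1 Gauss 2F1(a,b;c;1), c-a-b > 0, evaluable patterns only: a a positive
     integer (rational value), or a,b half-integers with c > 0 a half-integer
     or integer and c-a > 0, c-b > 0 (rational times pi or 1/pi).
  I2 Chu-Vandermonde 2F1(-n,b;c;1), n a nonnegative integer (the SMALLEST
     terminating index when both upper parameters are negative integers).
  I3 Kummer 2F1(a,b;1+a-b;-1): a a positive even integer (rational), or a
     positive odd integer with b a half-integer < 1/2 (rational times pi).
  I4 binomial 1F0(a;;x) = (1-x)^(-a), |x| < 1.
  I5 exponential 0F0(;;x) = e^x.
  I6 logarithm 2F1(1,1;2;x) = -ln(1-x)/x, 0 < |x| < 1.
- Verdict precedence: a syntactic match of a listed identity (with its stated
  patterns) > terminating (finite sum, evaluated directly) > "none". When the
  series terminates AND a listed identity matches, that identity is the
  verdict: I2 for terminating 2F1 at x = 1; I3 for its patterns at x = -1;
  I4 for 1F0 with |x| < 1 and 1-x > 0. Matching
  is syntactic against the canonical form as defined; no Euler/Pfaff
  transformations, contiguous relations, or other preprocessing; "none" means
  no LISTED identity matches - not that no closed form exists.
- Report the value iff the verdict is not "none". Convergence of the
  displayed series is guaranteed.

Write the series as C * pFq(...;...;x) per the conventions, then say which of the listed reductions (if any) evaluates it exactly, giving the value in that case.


First insight: t_0 = 10 here, and the expanded ratio factors over Q; C = 10, roots give parameters.
Term ratio: r(k) = (2/9) * (k+1) (k+1) / [(k+2) (k+1)] - rational in k. x = (2/9); t_0 = 10; negate the roots.

Canonical form: C = 10 times 2F1 with upper {1, 1}, lower {2}, x = 2/9. Verdict: this is logarithm (I6) (the logarithm: parameters (1,1;2), x = 2/9). Hence: (-45) * ln(7/9).


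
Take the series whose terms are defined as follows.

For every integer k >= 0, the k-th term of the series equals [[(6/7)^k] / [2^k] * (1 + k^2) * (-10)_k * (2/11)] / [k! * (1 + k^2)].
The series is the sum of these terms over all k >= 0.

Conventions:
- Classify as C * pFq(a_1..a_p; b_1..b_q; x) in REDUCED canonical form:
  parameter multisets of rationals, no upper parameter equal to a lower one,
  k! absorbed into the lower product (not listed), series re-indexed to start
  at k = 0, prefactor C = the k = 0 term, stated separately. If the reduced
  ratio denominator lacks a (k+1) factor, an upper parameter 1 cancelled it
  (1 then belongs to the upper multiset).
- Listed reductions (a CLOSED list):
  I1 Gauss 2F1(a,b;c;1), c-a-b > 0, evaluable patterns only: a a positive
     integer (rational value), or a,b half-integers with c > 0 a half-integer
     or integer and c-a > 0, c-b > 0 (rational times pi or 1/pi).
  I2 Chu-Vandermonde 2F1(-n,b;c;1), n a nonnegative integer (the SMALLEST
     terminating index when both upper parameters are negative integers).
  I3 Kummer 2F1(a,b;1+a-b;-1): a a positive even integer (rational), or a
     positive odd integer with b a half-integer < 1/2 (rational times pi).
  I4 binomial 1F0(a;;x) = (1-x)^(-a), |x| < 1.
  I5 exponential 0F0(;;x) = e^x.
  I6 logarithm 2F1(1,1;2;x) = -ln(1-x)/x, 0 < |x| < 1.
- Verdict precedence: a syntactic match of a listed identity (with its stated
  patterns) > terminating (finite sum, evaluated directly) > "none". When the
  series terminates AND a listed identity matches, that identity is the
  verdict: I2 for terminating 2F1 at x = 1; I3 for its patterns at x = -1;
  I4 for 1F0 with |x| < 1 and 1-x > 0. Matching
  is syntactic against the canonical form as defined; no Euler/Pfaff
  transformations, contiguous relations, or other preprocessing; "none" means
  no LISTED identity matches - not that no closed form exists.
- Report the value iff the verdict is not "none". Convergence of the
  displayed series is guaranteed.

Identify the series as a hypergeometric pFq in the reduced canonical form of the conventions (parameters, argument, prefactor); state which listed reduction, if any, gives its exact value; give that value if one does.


The series (x = 3/7) is 1F0: upper {-10}, lower {-}, prefactor 2/11. Verdict: the I4 binomial reduction fires (the 1F0 binomial series: exponent 10, x = 3/7). Sum: 2097152/3107227739.

Key observation: t_0 being 2/11, k^2 + 1 divides numerator and denominator alike; C = 2/11, x = 3/7 after cancelling.
Adjacent-term ratio: r(k) = (3/7) * (k-10) / [(k+1)] ; factor over Q: parameters, x = (3/7), and C = 2/11.


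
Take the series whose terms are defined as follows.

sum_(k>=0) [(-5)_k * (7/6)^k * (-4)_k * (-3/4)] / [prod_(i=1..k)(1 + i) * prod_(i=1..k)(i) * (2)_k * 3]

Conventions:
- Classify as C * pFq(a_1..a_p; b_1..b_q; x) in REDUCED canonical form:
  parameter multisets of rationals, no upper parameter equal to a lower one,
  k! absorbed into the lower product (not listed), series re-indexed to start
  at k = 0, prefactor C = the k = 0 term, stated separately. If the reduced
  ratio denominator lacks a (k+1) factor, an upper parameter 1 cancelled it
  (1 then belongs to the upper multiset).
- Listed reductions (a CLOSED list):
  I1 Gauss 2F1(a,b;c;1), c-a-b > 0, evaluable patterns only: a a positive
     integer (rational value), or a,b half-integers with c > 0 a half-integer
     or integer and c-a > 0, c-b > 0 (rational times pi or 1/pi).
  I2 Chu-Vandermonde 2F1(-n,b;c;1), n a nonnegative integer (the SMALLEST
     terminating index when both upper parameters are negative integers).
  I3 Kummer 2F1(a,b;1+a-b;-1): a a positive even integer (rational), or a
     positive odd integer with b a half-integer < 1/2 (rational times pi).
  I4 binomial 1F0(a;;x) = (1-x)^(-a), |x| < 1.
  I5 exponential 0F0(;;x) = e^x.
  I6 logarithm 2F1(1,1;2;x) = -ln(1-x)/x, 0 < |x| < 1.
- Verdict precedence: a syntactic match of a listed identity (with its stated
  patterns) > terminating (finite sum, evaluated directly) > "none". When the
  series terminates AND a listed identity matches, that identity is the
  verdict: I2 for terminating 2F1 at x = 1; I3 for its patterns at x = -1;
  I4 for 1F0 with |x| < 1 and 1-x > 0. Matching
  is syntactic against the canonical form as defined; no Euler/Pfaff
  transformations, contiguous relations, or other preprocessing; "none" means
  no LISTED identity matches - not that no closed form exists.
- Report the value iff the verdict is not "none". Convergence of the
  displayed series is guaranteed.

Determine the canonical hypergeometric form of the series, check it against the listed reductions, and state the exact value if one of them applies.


The series (x = 7/6) is 2F2: upper {-5, -4}, lower {2, 2}, prefactor -1/4. Verdict: terminating. (-4)_k vanishes past k = 4, leaving a 5-term sum, computed directly. Exact value: -1873621/622080.

The tell: with t_0 = -1/4, the lower running product (prefactor -1/4) is a rising factorial.
Term ratio: r(k) = (7/6) * (k-5) (k-4) / [(k+2) (k+2) (k+1)] - rational in k, leading ratio (7/6); with t_0 = -1/4, classification follows.


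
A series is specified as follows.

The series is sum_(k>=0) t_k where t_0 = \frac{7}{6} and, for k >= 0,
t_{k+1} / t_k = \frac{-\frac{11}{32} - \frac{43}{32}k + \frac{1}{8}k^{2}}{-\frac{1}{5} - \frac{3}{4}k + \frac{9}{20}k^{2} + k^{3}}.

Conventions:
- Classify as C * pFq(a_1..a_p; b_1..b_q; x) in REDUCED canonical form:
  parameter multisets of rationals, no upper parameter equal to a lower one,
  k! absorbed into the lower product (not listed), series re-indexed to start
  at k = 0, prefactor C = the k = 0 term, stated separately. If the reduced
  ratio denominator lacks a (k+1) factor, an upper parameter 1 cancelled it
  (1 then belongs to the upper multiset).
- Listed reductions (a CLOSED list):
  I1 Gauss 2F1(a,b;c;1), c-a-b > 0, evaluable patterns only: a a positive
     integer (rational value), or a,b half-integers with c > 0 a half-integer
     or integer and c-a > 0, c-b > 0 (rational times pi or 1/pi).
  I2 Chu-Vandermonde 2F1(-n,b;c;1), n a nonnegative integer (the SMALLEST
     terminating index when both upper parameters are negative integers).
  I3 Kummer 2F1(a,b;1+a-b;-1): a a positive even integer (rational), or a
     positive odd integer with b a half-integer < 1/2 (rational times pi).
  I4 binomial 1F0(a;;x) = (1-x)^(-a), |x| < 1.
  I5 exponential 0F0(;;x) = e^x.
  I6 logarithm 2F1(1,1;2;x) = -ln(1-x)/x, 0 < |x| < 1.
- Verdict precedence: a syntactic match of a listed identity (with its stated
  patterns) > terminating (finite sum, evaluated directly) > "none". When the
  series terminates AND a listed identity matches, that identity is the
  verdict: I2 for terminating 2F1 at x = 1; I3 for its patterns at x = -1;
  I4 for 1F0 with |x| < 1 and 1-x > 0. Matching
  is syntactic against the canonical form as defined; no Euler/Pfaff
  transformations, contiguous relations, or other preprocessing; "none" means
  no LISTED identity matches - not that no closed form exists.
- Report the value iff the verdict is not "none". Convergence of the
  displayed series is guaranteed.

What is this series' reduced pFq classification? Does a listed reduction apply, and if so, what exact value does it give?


Reduced: x = \frac{1}{8}, 1F1, upper = {-11}, lower = {-\frac{4}{5}}, C = \frac{7}{6}. Verdict: terminating - no listed pattern fits, but -11 in the upper list cuts the series at k = 11; direct evaluation. Sum: -\frac{48139439117410096870387}{35740901492481425670144}.

Key observation: with t_0 = \frac{7}{6}, factor the ratio over Q (prefactor 7/6): negated roots = parameters.
Adjacent-term ratio: r(k) = \frac{1}{8} * (k-11) / [(k-\frac{4}{5}) (k+1)] - rational in k. x = \frac{1}{8}; t_0 = \frac{7}{6}; negate the roots.


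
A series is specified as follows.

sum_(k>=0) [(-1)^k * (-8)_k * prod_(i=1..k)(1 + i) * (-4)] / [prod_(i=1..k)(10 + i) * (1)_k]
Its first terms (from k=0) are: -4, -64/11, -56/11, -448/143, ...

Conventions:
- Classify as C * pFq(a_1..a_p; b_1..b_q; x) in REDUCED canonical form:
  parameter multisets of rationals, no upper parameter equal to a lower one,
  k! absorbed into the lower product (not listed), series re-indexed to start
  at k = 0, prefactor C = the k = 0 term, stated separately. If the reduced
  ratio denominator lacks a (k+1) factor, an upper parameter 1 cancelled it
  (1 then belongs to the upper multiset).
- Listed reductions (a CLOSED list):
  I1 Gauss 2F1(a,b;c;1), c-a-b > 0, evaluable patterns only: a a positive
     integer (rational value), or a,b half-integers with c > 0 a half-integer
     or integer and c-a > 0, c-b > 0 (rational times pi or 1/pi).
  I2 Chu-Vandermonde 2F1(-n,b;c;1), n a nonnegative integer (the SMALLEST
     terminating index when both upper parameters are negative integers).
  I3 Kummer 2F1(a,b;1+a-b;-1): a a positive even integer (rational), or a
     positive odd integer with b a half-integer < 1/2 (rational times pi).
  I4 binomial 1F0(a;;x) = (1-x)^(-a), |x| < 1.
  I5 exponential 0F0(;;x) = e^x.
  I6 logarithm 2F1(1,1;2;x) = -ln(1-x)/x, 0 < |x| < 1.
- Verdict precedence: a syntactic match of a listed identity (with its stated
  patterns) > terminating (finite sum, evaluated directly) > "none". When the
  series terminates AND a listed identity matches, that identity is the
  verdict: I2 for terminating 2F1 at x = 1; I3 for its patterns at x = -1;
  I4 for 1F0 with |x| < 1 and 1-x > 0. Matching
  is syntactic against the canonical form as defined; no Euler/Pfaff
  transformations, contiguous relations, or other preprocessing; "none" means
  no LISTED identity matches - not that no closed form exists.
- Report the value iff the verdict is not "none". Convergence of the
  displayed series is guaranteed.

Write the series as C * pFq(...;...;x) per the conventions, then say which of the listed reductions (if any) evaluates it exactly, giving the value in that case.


With C = -4: the canonical form is 2F1(-8, 2; 11; -1). Verdict (x = -1): Kummer's theorem (I3) applies (x = -1; c = 11 equals 1+a-b for upper {-8, 2}: listed pattern). Value: -20.

First insight: t_0 being -4, the running product (C = -4) telescopes to a rising factorial.
Consecutive-term ratio: r(k) = (-1) * (k-8) (k+2) / [(k+11) (k+1)] - rational in k, leading ratio (-1); with t_0 = -4, classification follows.


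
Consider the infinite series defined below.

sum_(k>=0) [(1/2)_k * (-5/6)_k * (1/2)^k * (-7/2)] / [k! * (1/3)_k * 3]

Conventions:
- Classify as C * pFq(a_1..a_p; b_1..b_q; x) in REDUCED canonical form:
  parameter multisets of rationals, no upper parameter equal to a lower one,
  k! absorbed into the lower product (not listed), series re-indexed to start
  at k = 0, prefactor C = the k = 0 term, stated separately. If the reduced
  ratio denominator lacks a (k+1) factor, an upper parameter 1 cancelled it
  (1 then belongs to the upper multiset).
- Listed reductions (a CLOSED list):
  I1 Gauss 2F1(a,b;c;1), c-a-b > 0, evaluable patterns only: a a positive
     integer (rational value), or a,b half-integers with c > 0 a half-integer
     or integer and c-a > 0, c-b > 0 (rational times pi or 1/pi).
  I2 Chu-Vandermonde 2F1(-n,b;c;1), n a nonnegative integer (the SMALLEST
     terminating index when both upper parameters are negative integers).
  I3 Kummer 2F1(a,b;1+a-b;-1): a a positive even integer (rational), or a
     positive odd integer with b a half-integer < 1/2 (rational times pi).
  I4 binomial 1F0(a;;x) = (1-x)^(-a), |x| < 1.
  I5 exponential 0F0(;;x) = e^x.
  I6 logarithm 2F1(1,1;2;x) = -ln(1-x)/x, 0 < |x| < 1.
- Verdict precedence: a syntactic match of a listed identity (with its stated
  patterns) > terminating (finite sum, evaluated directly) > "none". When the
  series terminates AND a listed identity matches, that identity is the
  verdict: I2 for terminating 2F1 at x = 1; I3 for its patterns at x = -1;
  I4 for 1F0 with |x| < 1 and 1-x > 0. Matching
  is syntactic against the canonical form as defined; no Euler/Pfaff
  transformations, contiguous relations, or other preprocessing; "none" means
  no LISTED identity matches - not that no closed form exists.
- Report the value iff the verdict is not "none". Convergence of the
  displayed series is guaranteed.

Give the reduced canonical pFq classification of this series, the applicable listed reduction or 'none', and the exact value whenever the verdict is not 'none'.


At argument 1/2: a 2F1 with upper {-5/6, 1/2}, lower {1/3}, scaled by C = -7/6. Verdict: none. A 2F1 with upper {-5/6, 1/2} fits none of I1-I6 at x = 1/2; the sum runs forever.

The tell: x = (1/2) and the constant factors (C = -7/6, x = 1/2) combine into one prefactor.
Term ratio: r(k) = (1/2) * (k-5/6) (k+1/2) / [(k+1/3) (k+1)] - rational in k, leading ratio (1/2); with t_0 = -7/6, classification follows.


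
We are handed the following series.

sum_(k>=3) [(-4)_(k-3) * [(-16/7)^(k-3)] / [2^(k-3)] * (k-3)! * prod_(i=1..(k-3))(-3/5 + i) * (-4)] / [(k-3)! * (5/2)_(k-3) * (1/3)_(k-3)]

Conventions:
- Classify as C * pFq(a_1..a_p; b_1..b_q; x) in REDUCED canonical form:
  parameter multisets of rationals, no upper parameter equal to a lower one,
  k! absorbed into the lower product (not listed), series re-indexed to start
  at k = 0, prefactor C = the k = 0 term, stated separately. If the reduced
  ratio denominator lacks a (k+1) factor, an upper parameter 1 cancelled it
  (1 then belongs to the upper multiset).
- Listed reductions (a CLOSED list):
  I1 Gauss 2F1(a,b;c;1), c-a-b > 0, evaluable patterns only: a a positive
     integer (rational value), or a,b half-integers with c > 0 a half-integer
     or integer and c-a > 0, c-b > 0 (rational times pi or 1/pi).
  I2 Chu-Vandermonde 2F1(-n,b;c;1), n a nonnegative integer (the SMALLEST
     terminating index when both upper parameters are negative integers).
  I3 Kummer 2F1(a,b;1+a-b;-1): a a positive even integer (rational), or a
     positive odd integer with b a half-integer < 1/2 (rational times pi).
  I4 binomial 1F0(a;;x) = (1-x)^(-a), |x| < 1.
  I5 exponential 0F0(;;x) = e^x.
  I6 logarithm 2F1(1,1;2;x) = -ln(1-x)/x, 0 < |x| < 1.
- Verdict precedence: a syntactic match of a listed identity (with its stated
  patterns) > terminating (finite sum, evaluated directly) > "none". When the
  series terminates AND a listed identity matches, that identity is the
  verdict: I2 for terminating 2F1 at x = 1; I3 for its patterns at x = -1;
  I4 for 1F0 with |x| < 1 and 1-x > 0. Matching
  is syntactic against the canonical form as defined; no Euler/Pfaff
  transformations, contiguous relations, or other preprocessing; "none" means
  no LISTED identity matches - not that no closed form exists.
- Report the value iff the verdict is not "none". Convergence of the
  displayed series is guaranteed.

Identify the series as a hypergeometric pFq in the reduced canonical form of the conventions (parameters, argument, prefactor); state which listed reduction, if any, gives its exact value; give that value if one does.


Prefactor -4, argument -8/7: 3F2 with upper {-4, 2/5, 1} over lower {1/3, 5/2}. Verdict: terminating at k = 4: the factor (-4)_k kills every later term; summing the 5 survivors is exact. Sum: -79501061204/2888703125.

Key step: from the first term -4: the factorial ratio (C = -4, x = -8/7) (k+a-1)!/(a-1)! is a rising factorial (a)_k.
Term ratio: r(k) = (-8/7) * (k-4) (k+2/5) (k+1) / [(k+1/3) (k+5/2) (k+1)] - rational in k, leading ratio (-8/7); with t_0 = -4, classification follows.


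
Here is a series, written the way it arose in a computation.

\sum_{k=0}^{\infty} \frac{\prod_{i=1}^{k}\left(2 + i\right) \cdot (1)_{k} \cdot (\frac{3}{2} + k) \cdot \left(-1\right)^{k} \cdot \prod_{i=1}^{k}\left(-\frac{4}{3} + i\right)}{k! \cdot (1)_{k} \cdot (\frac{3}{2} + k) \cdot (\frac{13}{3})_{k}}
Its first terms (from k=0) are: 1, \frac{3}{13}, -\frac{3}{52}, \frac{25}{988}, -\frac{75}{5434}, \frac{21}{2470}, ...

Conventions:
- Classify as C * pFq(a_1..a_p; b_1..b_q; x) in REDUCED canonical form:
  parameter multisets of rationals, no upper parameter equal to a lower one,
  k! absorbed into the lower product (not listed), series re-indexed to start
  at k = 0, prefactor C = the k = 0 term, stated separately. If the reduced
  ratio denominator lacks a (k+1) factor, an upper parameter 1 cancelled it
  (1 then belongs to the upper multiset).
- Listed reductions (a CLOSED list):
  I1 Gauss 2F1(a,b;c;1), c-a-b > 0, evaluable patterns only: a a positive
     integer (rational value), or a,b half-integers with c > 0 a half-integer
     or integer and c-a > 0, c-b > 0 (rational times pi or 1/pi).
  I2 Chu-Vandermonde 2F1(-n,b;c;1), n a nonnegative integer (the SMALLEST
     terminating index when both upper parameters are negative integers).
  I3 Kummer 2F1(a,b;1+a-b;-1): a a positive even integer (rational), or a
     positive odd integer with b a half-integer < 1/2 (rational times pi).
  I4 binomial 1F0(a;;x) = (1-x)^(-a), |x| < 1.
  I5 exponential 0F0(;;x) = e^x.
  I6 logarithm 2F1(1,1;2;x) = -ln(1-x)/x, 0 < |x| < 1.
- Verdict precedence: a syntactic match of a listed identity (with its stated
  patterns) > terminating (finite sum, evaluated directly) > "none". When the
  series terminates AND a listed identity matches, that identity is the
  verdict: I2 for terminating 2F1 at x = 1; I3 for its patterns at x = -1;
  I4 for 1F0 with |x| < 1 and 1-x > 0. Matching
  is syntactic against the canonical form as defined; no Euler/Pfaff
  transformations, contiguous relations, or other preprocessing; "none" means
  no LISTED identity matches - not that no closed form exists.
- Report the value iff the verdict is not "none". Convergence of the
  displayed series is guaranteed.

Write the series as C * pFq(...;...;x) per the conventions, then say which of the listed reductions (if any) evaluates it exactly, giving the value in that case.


At argument -1: a 2F1 with upper {-\frac{1}{3}, 3}, lower {\frac{13}{3}}, scaled by C = 1. Verdict: none here - no I1-I6 shape fits x = -1 with lower {\frac{13}{3}}.

Key step: t_0 = 1 here, and the parameter 1 appears in both the upper and lower lists and cancels (alongside the other common factor).
Adjacent-term ratio: r(k) = -1 * (k-\frac{1}{3}) (k+3) / [(k+\frac{13}{3}) (k+1)] ; factor over Q: parameters, x = -1, and C = 1.


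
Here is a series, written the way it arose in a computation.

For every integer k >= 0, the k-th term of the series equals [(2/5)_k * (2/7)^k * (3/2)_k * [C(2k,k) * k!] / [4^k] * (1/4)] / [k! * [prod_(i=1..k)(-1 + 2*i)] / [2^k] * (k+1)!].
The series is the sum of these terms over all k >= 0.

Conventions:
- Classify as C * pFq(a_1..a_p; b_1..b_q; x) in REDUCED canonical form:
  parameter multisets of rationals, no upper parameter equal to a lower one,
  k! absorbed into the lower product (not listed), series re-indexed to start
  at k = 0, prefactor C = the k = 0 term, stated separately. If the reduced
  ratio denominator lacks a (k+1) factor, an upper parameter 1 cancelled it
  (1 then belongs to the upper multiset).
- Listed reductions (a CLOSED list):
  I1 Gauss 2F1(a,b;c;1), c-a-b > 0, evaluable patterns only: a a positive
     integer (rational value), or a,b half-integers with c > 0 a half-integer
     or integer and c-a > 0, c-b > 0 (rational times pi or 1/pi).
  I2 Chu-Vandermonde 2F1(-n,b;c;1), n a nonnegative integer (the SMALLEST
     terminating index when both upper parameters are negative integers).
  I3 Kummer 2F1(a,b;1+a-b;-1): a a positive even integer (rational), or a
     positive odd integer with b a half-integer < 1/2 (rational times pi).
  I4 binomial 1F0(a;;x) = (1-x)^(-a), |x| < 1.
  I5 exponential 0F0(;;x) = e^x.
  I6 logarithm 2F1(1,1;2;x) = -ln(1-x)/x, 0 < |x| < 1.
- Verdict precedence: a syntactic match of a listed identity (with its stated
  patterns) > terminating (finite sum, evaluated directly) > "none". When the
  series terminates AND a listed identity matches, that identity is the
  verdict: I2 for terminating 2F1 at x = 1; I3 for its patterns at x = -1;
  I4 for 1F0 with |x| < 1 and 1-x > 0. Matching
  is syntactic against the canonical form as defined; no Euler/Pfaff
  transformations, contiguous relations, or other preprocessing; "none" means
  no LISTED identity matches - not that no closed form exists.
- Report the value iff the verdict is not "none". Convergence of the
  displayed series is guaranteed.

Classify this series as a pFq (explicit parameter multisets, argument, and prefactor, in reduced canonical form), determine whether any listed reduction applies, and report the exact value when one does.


At argument 2/7: a 2F1 with upper {2/5, 3/2}, lower {2}, scaled by C = 1/4. Verdict: none. A 2F1 with upper {2/5, 3/2} fits none of I1-I6 at x = 2/7; the sum runs forever.

The tell: t_0 = 1/4 here, and the parameter 1/2 appears in both the upper and lower lists and cancels.
Term ratio: r(k) = (2/7) * (k+2/5) (k+3/2) / [(k+2) (k+1)] - poly over poly, x = (2/7) from leading terms; C = 1/4 at k = 0.


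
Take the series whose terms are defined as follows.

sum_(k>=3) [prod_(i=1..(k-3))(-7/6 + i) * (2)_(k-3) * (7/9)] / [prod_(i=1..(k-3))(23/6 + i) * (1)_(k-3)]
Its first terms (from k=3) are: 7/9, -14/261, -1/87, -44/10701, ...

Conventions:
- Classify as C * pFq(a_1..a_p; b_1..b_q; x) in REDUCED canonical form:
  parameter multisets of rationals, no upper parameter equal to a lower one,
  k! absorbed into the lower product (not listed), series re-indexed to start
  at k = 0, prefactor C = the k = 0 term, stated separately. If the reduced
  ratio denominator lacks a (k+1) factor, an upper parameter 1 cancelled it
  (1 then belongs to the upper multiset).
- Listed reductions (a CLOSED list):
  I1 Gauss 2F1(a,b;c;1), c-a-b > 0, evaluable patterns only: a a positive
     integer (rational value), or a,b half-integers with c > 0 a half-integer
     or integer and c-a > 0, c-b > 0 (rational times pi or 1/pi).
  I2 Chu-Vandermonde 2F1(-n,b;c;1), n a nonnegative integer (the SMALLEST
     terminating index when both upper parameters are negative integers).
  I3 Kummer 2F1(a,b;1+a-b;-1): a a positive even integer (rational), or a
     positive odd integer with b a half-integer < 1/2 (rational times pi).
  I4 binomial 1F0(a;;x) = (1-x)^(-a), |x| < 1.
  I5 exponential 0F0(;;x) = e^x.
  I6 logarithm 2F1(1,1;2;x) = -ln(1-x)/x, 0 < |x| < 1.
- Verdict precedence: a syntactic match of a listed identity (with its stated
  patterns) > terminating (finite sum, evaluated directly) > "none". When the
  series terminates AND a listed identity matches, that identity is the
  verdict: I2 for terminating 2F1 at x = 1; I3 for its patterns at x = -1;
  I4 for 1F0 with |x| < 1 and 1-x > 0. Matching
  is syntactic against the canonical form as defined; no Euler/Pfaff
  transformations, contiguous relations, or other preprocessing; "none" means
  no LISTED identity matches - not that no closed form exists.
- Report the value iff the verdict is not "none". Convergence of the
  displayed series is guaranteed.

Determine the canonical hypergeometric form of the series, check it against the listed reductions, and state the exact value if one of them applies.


This is 7/9 * 2F1(-1/6, 2; 29/6; 1) in reduced canonical form. Verdict: Gauss (I1, integer-parameter pattern) fires (x = 1: the Gamma ratio telescopes since c-a-b = 3 > 0 and a = 2 in Z>0). Its exact value is 2737/3888.

Structural cue: t_0 = 7/9 here, and the lower running product (C = 7/9, x = 1) is a rising factorial.
Step ratio: r(k) = 1 * (k-1/6) (k+2) / [(k+29/6) (k+1)] - rational; roots negated = parameters, x = 1, C = 7/9.


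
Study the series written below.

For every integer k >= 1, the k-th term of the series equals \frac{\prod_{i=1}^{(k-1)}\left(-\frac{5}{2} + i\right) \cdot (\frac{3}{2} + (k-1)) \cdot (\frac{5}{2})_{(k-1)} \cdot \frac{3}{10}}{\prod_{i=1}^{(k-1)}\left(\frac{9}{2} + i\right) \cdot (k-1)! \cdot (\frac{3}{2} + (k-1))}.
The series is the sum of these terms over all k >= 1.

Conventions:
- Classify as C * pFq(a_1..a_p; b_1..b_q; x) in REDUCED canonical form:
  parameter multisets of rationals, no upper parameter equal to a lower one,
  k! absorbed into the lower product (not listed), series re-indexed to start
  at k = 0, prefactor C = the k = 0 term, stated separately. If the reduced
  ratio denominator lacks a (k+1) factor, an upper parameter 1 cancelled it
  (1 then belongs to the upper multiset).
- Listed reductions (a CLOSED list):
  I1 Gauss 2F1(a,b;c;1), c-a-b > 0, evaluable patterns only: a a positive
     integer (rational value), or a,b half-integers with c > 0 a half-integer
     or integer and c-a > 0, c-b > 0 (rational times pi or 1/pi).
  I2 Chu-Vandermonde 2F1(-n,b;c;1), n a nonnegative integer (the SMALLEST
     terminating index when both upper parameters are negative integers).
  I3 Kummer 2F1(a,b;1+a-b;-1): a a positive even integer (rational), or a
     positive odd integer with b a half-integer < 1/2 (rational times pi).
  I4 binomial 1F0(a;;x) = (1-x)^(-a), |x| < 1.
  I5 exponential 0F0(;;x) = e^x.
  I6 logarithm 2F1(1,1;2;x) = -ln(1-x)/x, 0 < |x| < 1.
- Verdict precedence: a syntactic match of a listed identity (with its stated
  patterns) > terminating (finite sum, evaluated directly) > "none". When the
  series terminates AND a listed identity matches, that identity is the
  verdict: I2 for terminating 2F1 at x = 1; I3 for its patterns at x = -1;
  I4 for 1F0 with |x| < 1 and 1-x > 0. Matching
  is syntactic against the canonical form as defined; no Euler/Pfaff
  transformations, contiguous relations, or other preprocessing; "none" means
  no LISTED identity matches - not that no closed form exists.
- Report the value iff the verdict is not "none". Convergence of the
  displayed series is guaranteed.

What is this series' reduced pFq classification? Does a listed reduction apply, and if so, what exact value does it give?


This is \frac{3}{10} * 2F1(-\frac{3}{2}, \frac{5}{2}; \frac{11}{2}; 1) in reduced canonical form. Verdict at x = 1: the half-integer Gauss pattern (I1) matches (x = 1; upper {-\frac{3}{2}, \frac{5}{2}} half-integers, c = \frac{11}{2} in the evaluable pattern). Exact value: \frac{1323}{32768} \cdot \pi.

First insight: t_0 = \frac{3}{10} here, and the lower running product (C = 3/10) is a rising factorial.
Adjacent-term ratio: r(k) = 1 * (k-\frac{3}{2}) (k+\frac{5}{2}) / [(k+\frac{11}{2}) (k+1)] - poly over poly, x = 1 from leading terms; C = \frac{3}{10} at k = 0.


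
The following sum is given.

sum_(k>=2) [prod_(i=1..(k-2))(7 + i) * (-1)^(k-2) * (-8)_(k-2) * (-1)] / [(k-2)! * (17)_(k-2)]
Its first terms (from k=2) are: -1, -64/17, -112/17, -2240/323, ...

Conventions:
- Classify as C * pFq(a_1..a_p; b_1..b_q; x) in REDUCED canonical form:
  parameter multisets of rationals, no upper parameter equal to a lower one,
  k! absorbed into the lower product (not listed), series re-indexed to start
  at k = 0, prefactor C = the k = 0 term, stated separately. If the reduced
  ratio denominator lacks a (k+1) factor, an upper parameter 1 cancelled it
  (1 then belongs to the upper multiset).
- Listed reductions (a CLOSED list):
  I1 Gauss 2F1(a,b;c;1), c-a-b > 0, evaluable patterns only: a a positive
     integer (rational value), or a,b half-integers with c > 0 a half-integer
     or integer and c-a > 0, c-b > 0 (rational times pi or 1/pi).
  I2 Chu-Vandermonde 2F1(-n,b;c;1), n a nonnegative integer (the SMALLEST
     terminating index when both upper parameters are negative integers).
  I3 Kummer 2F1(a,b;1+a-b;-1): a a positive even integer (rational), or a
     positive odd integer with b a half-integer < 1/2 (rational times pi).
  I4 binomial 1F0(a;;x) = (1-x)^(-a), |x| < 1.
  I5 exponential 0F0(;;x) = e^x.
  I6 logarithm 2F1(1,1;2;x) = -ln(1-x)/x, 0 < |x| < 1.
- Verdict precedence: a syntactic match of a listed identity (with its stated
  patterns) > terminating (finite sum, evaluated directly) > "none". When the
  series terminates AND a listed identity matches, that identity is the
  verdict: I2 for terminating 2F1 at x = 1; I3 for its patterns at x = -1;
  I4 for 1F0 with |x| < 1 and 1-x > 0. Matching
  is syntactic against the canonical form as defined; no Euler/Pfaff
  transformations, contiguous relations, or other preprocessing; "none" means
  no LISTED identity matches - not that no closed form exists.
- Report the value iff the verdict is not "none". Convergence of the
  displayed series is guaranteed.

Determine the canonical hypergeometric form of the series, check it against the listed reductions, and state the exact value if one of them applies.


With C = -1: the canonical form is 2F1(-8, 8; 17; -1). Verdict: Kummer's theorem (I3) matches (x = -1; c = 17 equals 1+a-b for upper {-8, 8}: listed pattern). Exact value: -26.

The tell: from the first term -1: the running product (prefactor -1) telescopes to a rising factorial.
Term ratio: r(k) = (-1) * (k-8) (k+8) / [(k+17) (k+1)] ; factor over Q: parameters, x = (-1), and C = -1.


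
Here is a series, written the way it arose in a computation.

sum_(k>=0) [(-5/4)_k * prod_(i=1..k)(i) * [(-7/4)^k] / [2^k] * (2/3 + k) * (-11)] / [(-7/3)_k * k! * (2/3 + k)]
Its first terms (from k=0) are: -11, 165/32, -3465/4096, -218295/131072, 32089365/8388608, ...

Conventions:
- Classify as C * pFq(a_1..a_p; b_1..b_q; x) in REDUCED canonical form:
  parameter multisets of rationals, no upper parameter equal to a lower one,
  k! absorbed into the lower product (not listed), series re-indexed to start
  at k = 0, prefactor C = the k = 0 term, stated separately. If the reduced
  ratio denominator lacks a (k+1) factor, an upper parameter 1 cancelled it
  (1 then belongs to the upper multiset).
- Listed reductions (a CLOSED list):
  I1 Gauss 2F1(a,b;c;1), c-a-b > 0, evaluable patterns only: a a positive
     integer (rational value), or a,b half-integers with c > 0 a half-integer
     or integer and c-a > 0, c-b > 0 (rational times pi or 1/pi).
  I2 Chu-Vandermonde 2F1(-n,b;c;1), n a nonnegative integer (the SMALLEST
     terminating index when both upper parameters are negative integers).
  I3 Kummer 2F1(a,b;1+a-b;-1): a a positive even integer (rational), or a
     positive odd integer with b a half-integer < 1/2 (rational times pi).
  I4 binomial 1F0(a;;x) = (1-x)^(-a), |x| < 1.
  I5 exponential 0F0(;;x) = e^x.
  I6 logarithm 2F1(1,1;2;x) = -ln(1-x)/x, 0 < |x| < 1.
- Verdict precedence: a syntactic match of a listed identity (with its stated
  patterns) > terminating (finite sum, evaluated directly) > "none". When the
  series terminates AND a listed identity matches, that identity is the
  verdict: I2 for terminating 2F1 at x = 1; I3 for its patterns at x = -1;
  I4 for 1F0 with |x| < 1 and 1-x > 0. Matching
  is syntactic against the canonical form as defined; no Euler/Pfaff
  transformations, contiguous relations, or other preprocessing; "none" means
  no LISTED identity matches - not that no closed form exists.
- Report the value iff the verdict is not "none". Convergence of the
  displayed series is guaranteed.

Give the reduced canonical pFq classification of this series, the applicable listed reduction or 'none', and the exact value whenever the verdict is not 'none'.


First insight: t_0 being -11, the two k-th powers (C = -11, x = -7/8) combine into one argument.
Term ratio: r(k) = (-7/8) * (k-5/4) (k+1) / [(k-7/3) (k+1)] - poly over poly, x = (-7/8) from leading terms; C = -11 at k = 0.

This is -11 * 2F1(-5/4, 1; -7/3; -7/8) in reduced canonical form. Verdict: no listed reduction: x = -7/8 and upper {-5/4, 1} fail every I1-I6 pattern.


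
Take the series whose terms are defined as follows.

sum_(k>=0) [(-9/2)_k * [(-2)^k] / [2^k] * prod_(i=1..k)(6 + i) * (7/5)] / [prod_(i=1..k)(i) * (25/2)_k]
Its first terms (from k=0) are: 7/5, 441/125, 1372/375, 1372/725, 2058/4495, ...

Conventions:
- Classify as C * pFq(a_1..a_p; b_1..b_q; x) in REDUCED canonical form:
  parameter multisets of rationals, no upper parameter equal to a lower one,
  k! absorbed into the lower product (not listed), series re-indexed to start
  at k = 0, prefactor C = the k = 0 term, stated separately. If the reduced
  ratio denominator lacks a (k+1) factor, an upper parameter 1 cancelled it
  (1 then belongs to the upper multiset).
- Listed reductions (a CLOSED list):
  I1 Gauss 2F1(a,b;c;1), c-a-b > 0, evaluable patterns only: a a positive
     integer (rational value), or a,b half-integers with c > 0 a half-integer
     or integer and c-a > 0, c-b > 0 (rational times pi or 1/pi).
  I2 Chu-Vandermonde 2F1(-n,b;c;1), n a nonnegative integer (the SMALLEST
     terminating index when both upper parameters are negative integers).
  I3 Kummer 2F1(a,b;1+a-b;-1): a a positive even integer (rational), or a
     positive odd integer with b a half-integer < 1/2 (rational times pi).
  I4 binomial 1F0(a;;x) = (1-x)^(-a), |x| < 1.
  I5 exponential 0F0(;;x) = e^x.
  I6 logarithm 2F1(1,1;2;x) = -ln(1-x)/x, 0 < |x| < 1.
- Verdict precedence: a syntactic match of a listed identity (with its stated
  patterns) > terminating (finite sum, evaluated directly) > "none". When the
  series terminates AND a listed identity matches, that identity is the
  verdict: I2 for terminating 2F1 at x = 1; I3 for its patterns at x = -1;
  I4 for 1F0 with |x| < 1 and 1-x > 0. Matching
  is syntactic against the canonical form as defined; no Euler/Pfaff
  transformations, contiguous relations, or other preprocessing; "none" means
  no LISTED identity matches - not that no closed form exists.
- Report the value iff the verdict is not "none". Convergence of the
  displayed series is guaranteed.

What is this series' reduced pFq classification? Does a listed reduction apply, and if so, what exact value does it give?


Structural cue: with t_0 = 7/5, the two k-th powers (prefactor 7/5) combine into one argument.
Consecutive-term ratio: r(k) = (-1) * (k-9/2) (k+7) / [(k+25/2) (k+1)] - rational in k. x = (-1); t_0 = 7/5; negate the roots.

This is 7/5 * 2F1(-9/2, 7; 25/2; -1) in reduced canonical form. Verdict: the Kummer evaluation I3 matches (x = -1; c = 25/2 equals 1+a-b for upper {-9/2, 7}: listed pattern). Hence: (468495027/134217728) * pi.


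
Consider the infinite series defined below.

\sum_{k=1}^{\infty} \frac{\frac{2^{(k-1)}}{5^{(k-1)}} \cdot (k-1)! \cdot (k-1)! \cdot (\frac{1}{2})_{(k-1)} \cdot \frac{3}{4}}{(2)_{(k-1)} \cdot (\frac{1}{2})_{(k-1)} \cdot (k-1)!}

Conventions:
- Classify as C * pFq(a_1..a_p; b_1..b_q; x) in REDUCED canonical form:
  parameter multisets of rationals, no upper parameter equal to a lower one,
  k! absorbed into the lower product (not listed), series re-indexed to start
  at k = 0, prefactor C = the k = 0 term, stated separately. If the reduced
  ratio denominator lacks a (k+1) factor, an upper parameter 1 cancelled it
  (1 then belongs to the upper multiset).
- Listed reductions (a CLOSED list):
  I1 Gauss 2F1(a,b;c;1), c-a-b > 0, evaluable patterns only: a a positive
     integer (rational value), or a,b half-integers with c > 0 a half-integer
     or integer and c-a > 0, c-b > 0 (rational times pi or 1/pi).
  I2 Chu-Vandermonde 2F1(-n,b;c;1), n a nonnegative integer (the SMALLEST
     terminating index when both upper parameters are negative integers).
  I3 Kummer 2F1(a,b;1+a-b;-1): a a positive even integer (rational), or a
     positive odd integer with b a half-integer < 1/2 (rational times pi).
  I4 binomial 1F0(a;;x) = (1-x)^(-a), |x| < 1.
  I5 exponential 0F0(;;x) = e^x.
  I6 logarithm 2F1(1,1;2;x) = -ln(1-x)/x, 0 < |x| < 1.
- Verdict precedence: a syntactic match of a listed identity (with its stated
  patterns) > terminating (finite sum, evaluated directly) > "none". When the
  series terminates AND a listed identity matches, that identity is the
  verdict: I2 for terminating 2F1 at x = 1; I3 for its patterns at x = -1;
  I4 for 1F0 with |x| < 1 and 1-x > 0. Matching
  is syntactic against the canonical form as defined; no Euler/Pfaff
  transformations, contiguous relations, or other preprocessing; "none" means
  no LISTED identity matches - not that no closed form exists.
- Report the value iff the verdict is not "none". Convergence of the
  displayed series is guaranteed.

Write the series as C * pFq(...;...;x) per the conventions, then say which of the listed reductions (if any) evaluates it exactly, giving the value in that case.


The tell: with t_0 = \frac{3}{4}, the factorial ratio (C = 3/4, x = 2/5) (k+a-1)!/(a-1)! is a rising factorial (a)_k.
Consecutive-term ratio: r(k) = \frac{2}{5} * (k+1) (k+1) / [(k+2) (k+1)] - rational; roots negated = parameters, x = \frac{2}{5}, C = \frac{3}{4}.

Classification (C = \frac{3}{4}): 2F1 with upper {1, 1}, lower {2}, argument x = \frac{2}{5}. Verdict at x = \frac{2}{5}: the logarithmic series (I6) matches (the logarithm: parameters (1,1;2), x = \frac{2}{5}). Sum: \left(-\frac{15}{8}\right) \cdot \ln\left(\frac{3}{5}\right).


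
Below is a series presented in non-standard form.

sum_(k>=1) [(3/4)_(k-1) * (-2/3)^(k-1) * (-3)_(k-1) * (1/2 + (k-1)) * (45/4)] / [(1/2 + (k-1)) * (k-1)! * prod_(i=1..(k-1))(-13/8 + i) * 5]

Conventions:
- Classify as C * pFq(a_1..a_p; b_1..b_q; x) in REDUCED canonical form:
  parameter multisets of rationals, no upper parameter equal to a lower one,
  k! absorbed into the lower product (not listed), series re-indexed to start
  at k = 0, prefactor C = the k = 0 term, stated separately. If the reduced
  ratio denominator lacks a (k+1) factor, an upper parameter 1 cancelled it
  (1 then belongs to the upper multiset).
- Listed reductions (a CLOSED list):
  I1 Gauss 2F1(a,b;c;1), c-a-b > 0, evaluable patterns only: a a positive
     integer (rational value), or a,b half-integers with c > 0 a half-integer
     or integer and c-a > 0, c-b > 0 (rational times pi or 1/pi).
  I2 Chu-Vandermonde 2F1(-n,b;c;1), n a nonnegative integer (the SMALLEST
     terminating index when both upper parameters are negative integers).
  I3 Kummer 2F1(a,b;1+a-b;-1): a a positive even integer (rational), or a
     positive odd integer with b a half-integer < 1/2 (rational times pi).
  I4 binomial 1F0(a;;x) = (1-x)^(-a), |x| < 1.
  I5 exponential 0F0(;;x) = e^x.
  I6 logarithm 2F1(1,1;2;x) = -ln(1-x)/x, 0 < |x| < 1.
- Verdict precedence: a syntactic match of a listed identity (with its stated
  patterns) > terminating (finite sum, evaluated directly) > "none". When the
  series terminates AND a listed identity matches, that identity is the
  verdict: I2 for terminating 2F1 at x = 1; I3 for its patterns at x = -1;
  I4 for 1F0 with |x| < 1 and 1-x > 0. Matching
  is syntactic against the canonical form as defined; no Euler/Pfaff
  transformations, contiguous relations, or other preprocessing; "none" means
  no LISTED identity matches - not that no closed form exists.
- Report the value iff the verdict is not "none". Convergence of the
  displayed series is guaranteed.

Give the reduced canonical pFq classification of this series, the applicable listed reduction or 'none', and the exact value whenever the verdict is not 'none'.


Canonical form: C = 9/4 times 2F1 with upper {-3, 3/4}, lower {-5/8}, x = -2/3. Verdict: terminating - upper -3 stops the sum at k = 3; the 4 terms are added exactly. Exact value: -329/12.

First insight: t_0 being 9/4, the lower running product (C = 9/4, x = -2/3) is a rising factorial.
Ratio: r(k) = (-2/3) * (k-3) (k+3/4) / [(k-5/8) (k+1)] - rational in k. x = (-2/3); t_0 = 9/4; negate the roots.
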